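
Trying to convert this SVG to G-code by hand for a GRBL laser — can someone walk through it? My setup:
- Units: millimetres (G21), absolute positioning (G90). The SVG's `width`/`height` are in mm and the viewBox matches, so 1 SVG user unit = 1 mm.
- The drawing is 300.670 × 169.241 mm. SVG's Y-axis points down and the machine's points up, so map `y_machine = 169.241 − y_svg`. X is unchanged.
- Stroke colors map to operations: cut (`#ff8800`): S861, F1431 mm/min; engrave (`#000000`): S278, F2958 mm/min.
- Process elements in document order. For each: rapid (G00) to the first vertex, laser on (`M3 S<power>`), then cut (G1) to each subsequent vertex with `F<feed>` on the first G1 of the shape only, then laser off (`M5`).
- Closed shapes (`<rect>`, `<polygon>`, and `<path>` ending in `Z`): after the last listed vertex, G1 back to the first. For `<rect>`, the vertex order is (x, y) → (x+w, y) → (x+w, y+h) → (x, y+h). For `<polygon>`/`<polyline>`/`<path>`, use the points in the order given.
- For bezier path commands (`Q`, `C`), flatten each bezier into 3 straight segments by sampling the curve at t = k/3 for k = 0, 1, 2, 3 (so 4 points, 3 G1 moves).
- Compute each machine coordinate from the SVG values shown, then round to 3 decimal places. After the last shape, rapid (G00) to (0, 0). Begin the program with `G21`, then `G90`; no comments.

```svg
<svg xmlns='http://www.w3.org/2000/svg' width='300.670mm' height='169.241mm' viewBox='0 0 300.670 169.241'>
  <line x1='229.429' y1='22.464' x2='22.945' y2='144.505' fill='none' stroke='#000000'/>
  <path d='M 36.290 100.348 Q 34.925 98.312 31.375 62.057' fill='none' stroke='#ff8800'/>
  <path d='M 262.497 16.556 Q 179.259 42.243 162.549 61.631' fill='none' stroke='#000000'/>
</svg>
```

G21
G90
G00 X229.429 Y146.777
M3 S278
G1 X22.945 Y24.736 F2958
M5
G00 X36.290 Y68.893
M3 S861
G1 X35.137 Y74.052 F1431
G1 X33.499 Y86.816
G1 X31.375 Y107.184
M5
G00 X262.497 Y152.685
M3 S278
G1 X214.397 Y136.260 F2958
G1 X181.081 Y121.235
G1 X162.549 Y107.610
M5
G00 X0.000 Y0.000

viewBox `0 0 300.670 169.241` with mm width/height → 1 unit = 1 mm. Flip: y_m = 169.241 − y_svg.

**Shape 1** — `<line>` line segment, stroke `#000000` → engrave (S278, F2958). Machine vertices: (229.429,146.777) → (22.945,24.736). Open path.

**Shape 2** — `<path>` quadratic bezier, stroke `#ff8800` → cut (S861, F1431). Control points (SVG): P0=(36.290,100.348), P1=(34.925,98.312), P2=(31.375,62.057); sampled at t=k/3. Machine vertices: (36.290,68.893) → (35.137,74.052) → (33.499,86.816) → (31.375,107.184). Open path.

**Shape 3** — `<path>` quadratic bezier, stroke `#000000` → engrave (S278, F2958). Control points (SVG): P0=(262.497,16.556), P1=(179.259,42.243), P2=(162.549,61.631); sampled at t=k/3. Machine vertices: (262.497,152.685) → (214.397,136.260) → (181.081,121.235) → (162.549,107.610). Open path.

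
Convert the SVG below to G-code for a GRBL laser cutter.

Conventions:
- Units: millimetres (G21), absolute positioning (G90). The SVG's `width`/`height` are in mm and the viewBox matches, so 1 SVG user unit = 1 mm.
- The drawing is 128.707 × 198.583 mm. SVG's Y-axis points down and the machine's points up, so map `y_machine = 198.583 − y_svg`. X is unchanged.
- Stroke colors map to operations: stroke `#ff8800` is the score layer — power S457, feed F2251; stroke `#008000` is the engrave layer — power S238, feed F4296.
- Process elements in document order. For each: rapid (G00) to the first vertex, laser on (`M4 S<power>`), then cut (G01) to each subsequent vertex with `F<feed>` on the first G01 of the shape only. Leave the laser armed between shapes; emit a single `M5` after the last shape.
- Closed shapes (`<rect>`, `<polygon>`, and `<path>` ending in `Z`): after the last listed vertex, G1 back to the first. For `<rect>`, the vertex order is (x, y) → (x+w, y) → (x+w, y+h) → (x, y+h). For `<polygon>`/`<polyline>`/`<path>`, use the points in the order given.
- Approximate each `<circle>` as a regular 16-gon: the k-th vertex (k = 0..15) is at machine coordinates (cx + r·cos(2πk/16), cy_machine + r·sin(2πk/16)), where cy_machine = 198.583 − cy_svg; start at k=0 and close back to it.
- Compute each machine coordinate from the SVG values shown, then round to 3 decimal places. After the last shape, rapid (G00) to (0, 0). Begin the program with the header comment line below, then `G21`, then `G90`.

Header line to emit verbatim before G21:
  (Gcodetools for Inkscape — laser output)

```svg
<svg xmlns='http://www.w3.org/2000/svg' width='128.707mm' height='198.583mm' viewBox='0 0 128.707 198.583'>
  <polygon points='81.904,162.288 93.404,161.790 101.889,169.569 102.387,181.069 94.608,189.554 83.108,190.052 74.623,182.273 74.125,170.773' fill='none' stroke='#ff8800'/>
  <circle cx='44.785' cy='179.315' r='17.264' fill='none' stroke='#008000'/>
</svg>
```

viewBox `0 0 128.707 198.583` with mm width/height → 1 unit = 1 mm. Flip: y_m = 198.583 − y_svg.

**Shape 1** — `<polygon>` regular polygon, stroke `#ff8800` → score (S457, F2251). Machine vertices: (81.904,36.295) → (93.404,36.793) → (101.889,29.014) → (102.387,17.514) → (94.608,9.029) → (83.108,8.531) → (74.623,16.310) → (74.125,27.810) → (81.904,36.295). Closed: final G1 returns to the first vertex.

**Shape 2** — `<circle>` circle, stroke `#008000` → engrave (S238, F4296). Machine vertices: (62.049,19.268) → (60.735,25.875) → (56.992,31.475) → (51.392,35.218) → (44.785,36.532) → (38.178,35.218) → (32.578,31.475) → (28.835,25.875) → (27.521,19.268) → (28.835,12.661) → (32.578,7.061) → (38.178,3.318) → (44.785,2.004) → (51.392,3.318) → (56.992,7.061) → (60.735,12.661) → (62.049,19.268). Closed: final G1 returns to the first vertex.

(Gcodetools for Inkscape — laser output)
G21
G90
G00 X81.904 Y36.295
M4 S457
G01 X93.404 Y36.793 F2251
G01 X101.889 Y29.014
G01 X102.387 Y17.514
G01 X94.608 Y9.029
G01 X83.108 Y8.531
G01 X74.623 Y16.310
G01 X74.125 Y27.810
G01 X81.904 Y36.295
G00 X62.049 Y19.268
M4 S238
G01 X60.735 Y25.875 F4296
G01 X56.992 Y31.475
G01 X51.392 Y35.218
G01 X44.785 Y36.532
G01 X38.178 Y35.218
G01 X32.578 Y31.475
G01 X28.835 Y25.875
G01 X27.521 Y19.268
G01 X28.835 Y12.661
G01 X32.578 Y7.061
G01 X38.178 Y3.318
G01 X44.785 Y2.004
G01 X51.392 Y3.318
G01 X56.992 Y7.061
G01 X60.735 Y12.661
G01 X62.049 Y19.268
M5
G00 X0.000 Y0.000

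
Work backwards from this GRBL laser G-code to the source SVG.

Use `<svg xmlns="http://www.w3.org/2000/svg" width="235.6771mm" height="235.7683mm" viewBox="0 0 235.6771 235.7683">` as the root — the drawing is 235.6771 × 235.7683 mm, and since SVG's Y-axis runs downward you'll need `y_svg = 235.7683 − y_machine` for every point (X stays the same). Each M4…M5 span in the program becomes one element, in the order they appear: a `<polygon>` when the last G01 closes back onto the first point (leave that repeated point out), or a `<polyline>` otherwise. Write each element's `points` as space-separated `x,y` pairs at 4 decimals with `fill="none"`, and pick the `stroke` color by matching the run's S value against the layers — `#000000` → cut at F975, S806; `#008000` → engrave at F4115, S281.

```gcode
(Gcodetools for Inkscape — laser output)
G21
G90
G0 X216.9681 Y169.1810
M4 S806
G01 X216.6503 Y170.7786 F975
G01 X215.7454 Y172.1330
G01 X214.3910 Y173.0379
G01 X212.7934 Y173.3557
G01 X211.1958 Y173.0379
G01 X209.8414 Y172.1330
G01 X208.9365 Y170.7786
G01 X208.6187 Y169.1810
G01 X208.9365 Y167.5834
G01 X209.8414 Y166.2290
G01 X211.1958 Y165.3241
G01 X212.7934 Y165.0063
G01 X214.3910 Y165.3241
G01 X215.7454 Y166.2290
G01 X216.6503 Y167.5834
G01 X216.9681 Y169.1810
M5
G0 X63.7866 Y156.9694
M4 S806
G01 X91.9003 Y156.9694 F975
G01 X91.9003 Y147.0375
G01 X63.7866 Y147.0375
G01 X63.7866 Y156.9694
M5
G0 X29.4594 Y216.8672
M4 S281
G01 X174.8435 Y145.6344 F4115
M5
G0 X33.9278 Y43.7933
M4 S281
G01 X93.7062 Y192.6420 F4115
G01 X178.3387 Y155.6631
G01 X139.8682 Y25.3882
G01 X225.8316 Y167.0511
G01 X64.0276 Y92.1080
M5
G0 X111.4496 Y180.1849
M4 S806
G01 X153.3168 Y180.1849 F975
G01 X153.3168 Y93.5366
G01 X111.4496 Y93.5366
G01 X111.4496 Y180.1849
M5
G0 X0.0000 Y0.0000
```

<svg xmlns="http://www.w3.org/2000/svg" width="235.6771mm" height="235.7683mm" viewBox="0 0 235.6771 235.7683">
  <polygon points="216.9681,66.5873 216.6503,64.9897 215.7454,63.6353 214.3910,62.7304 212.7934,62.4126 211.1958,62.7304 209.8414,63.6353 208.9365,64.9897 208.6187,66.5873 208.9365,68.1849 209.8414,69.5393 211.1958,70.4442 212.7934,70.7620 214.3910,70.4442 215.7454,69.5393 216.6503,68.1849" fill="none" stroke="#000000"/>
  <polygon points="63.7866,78.7989 91.9003,78.7989 91.9003,88.7308 63.7866,88.7308" fill="none" stroke="#000000"/>
  <polyline points="29.4594,18.9011 174.8435,90.1339" fill="none" stroke="#008000"/>
  <polyline points="33.9278,191.9750 93.7062,43.1263 178.3387,80.1052 139.8682,210.3801 225.8316,68.7172 64.0276,143.6603" fill="none" stroke="#008000"/>
  <polygon points="111.4496,55.5834 153.3168,55.5834 153.3168,142.2317 111.4496,142.2317" fill="none" stroke="#000000"/>
</svg>

Each laser-on run becomes one SVG element. Flip Y back into SVG space with y_svg = 235.7683 − y_machine.

Run 1: S806 ⇒ cut layer `#000000`. The run returns to its start, so emit a `<polygon>` with points (Y-flipped): 216.9681,66.5873 216.6503,64.9897 215.7454,63.6353 214.3910,62.7304 212.7934,62.4126 211.1958,62.7304 209.8414,63.6353 208.9365,64.9897 208.6187,66.5873 208.9365,68.1849 209.8414,69.5393 211.1958,70.4442 212.7934,70.7620 214.3910,70.4442 215.7454,69.5393 216.6503,68.1849.

Run 2: S806 ⇒ cut layer `#000000`. The run returns to its start, so emit a `<polygon>` with points (Y-flipped): 63.7866,78.7989 91.9003,78.7989 91.9003,88.7308 63.7866,88.7308.

Run 3: the run's S281 means `#008000` (engrave). The run is open, so emit a `<polyline>` with points (Y-flipped): 29.4594,18.9011 174.8435,90.1339.

Run 4: S281 ⇒ engrave layer `#008000`. The run is open, so emit a `<polyline>` with points (Y-flipped): 33.9278,191.9750 93.7062,43.1263 178.3387,80.1052 139.8682,210.3801 225.8316,68.7172 64.0276,143.6603.

Run 5: the run's S806 means `#000000` (cut). The run returns to its start, so emit a `<polygon>` with points (Y-flipped): 111.4496,55.5834 153.3168,55.5834 153.3168,142.2317 111.4496,142.2317.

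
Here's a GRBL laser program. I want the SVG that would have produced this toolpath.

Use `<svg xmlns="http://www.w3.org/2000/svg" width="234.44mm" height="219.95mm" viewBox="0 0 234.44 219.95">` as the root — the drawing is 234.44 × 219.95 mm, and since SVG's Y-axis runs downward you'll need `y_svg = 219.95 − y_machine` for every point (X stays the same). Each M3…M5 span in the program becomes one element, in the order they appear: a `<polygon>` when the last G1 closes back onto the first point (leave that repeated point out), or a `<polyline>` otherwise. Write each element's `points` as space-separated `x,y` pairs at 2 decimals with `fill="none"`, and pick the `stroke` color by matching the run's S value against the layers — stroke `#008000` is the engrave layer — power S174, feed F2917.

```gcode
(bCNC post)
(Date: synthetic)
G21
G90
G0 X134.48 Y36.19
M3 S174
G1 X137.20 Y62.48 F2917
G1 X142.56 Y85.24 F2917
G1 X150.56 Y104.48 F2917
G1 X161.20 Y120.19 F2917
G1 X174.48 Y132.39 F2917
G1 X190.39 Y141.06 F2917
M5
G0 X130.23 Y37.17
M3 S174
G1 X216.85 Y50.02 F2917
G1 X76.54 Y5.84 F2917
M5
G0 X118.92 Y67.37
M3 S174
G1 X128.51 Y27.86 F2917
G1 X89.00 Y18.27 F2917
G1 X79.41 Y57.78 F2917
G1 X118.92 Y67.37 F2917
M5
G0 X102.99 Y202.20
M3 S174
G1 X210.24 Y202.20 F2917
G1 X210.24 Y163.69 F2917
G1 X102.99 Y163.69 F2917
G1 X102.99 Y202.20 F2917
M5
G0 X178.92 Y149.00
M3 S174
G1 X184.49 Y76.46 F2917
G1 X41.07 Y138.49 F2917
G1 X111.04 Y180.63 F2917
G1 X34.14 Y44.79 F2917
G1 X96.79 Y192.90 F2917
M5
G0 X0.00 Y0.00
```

<svg xmlns="http://www.w3.org/2000/svg" width="234.44mm" height="219.95mm" viewBox="0 0 234.44 219.95">
  <polyline points="134.48,183.76 137.20,157.47 142.56,134.71 150.56,115.47 161.20,99.76 174.48,87.56 190.39,78.89" fill="none" stroke="#008000"/>
  <polyline points="130.23,182.78 216.85,169.93 76.54,214.11" fill="none" stroke="#008000"/>
  <polygon points="118.92,152.58 128.51,192.09 89.00,201.68 79.41,162.17" fill="none" stroke="#008000"/>
  <polygon points="102.99,17.75 210.24,17.75 210.24,56.26 102.99,56.26" fill="none" stroke="#008000"/>
  <polyline points="178.92,70.95 184.49,143.49 41.07,81.46 111.04,39.32 34.14,175.16 96.79,27.05" fill="none" stroke="#008000"/>
</svg>

Each laser-on run becomes one SVG element. Flip Y back into SVG space with y_svg = 219.95 − y_machine. Every run uses S174, so all elements get stroke `#008000` (engrave).

Run 1: The run is open, so emit a `<polyline>` with points (Y-flipped): 134.48,183.76 137.20,157.47 142.56,134.71 150.56,115.47 161.20,99.76 174.48,87.56 190.39,78.89.

Run 2: The run is open, so emit a `<polyline>` with points (Y-flipped): 130.23,182.78 216.85,169.93 76.54,214.11.

Run 3: The run returns to its start, so emit a `<polygon>` with points (Y-flipped): 118.92,152.58 128.51,192.09 89.00,201.68 79.41,162.17.

Run 4: The run returns to its start, so emit a `<polygon>` with points (Y-flipped): 102.99,17.75 210.24,17.75 210.24,56.26 102.99,56.26.

Run 5: The run is open, so emit a `<polyline>` with points (Y-flipped): 178.92,70.95 184.49,143.49 41.07,81.46 111.04,39.32 34.14,175.16 96.79,27.05.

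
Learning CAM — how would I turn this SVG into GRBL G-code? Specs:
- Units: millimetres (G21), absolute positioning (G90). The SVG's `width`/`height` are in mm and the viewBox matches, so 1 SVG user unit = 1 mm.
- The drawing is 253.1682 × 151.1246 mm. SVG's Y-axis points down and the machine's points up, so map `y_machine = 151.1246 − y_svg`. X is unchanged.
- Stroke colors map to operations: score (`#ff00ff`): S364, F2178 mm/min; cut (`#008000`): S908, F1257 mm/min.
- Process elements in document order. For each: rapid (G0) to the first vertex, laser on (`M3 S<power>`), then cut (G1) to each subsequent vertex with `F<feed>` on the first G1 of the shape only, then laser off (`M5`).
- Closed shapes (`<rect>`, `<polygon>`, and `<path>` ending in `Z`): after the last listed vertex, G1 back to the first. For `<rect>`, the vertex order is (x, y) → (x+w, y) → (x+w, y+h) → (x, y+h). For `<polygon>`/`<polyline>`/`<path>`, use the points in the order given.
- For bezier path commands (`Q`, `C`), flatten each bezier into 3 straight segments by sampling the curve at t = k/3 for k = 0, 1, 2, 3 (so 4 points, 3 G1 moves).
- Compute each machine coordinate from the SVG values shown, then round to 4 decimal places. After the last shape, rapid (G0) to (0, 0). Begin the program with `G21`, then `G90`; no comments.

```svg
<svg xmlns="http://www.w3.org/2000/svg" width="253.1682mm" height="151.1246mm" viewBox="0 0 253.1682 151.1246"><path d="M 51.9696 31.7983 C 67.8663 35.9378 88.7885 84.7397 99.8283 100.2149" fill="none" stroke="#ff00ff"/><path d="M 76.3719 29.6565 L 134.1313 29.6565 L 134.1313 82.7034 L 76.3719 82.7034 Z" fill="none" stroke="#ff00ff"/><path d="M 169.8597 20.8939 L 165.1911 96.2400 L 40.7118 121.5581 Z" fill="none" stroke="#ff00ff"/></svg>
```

Since the viewBox matches the mm dimensions, user units are millimetres directly. The only transform is the Y-flip y_m = 151.1246 − y_svg.

Shape 1 is a cubic bezier drawn with `<path>`. Its stroke #ff00ff means score at S364, F2178. After flipping Y the toolpath is (51.9696,119.3263) → (68.9893,103.1878) → (86.0465,74.6053) → (99.8283,50.9097).

Shape 2 is a rectangle drawn with `<path>`. Its stroke #ff00ff means score at S364, F2178. After flipping Y the toolpath is (76.3719,121.4681) → (134.1313,121.4681) → (134.1313,68.4212) → (76.3719,68.4212) → (76.3719,121.4681), returning to the start.

Shape 3 is a closed polygon drawn with `<path>`. Its stroke #ff00ff means score at S364, F2178. After flipping Y the toolpath is (169.8597,130.2307) → (165.1911,54.8846) → (40.7118,29.5665) → (169.8597,130.2307), returning to the start.

G21
G90
G0 X51.9696 Y119.3263
M3 S364
G1 X68.9893 Y103.1878 F2178
G1 X86.0465 Y74.6053
G1 X99.8283 Y50.9097
M5
G0 X76.3719 Y121.4681
M3 S364
G1 X134.1313 Y121.4681 F2178
G1 X134.1313 Y68.4212
G1 X76.3719 Y68.4212
G1 X76.3719 Y121.4681
M5
G0 X169.8597 Y130.2307
M3 S364
G1 X165.1911 Y54.8846 F2178
G1 X40.7118 Y29.5665
G1 X169.8597 Y130.2307
M5
G0 X0.0000 Y0.0000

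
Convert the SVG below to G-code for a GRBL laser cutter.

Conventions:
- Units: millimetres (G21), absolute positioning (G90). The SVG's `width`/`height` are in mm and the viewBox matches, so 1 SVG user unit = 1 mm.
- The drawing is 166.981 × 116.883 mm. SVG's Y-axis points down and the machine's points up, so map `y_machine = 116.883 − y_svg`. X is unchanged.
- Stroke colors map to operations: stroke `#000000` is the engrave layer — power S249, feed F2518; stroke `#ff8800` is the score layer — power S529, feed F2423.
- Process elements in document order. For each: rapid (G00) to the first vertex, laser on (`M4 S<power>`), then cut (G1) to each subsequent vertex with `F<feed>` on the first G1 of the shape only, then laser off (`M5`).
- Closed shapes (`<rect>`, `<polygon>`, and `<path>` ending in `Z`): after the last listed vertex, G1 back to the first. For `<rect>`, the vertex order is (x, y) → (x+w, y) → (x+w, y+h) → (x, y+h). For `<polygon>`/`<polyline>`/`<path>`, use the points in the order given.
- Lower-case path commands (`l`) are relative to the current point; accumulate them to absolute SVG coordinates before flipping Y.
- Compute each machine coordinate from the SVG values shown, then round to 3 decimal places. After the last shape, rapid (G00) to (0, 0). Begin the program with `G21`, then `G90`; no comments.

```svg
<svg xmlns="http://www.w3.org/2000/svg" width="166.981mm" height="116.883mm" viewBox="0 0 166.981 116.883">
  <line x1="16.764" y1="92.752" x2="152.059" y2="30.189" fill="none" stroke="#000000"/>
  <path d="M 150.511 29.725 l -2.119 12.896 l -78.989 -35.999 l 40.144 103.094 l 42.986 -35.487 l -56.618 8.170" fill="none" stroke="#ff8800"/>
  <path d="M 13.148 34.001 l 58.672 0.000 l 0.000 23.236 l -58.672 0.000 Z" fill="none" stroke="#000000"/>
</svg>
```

G21
G90
G00 X16.764 Y24.131
M4 S249
G1 X152.059 Y86.694 F2518
M5
G00 X150.511 Y87.158
M4 S529
G1 X148.392 Y74.262 F2423
G1 X69.403 Y110.261
G1 X109.547 Y7.167
G1 X152.533 Y42.654
G1 X95.915 Y34.484
M5
G00 X13.148 Y82.882
M4 S249
G1 X71.820 Y82.882 F2518
G1 X71.820 Y59.646
G1 X13.148 Y59.646
G1 X13.148 Y82.882
M5
G00 X0.000 Y0.000

Since the viewBox matches the mm dimensions, user units are millimetres directly. The only transform is the Y-flip y_m = 116.883 − y_svg.

Shape 1 is a line segment drawn with `<line>`. Its stroke #000000 means engrave at S249, F2518. After flipping Y the toolpath is (16.764,24.131) → (152.059,86.694).

Shape 2 is a open polyline drawn with `<path>`. Its stroke #ff8800 means score at S529, F2423. After flipping Y the toolpath is (150.511,87.158) → (148.392,74.262) → (69.403,110.261) → (109.547,7.167) → (152.533,42.654) → (95.915,34.484).

Shape 3 is a rectangle drawn with `<path>`. Its stroke #000000 means engrave at S249, F2518. After flipping Y the toolpath is (13.148,82.882) → (71.820,82.882) → (71.820,59.646) → (13.148,59.646) → (13.148,82.882), returning to the start.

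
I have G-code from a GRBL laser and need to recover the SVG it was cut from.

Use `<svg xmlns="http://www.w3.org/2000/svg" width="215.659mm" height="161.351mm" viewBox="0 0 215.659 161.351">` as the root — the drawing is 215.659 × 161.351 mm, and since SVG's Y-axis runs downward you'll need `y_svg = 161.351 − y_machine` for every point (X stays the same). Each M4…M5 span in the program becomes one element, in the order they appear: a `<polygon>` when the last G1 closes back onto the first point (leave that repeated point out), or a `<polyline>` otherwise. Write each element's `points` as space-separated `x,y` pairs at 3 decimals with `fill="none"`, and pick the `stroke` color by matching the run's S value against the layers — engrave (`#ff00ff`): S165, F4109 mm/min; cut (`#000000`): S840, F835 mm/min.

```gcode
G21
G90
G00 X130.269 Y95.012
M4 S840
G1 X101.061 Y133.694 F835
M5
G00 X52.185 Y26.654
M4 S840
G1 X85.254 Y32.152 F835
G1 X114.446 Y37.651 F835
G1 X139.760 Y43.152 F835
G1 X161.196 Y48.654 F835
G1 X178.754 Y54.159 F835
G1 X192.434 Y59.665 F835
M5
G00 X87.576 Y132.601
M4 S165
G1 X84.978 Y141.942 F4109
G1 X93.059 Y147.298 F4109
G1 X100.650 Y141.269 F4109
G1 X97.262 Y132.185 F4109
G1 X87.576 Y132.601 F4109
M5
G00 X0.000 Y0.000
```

Machine Y-up, SVG Y-down with viewBox height 161.351, so y_svg = 161.351 − y_machine; X carries over.

Run 1: S840 ⇒ cut layer `#000000`. The run is open, so emit a `<polyline>` with points (Y-flipped): 130.269,66.339 101.061,27.657.

Run 2: S840 ⇒ cut layer `#000000`. The run is open, so emit a `<polyline>` with points (Y-flipped): 52.185,134.697 85.254,129.199 114.446,123.700 139.760,118.199 161.196,112.697 178.754,107.192 192.434,101.686.

Run 3: the run's S165 means `#ff00ff` (engrave). The run returns to its start, so emit a `<polygon>` with points (Y-flipped): 87.576,28.750 84.978,19.409 93.059,14.053 100.650,20.082 97.262,29.166.

<svg xmlns="http://www.w3.org/2000/svg" width="215.659mm" height="161.351mm" viewBox="0 0 215.659 161.351">
  <polyline points="130.269,66.339 101.061,27.657" fill="none" stroke="#000000"/>
  <polyline points="52.185,134.697 85.254,129.199 114.446,123.700 139.760,118.199 161.196,112.697 178.754,107.192 192.434,101.686" fill="none" stroke="#000000"/>
  <polygon points="87.576,28.750 84.978,19.409 93.059,14.053 100.650,20.082 97.262,29.166" fill="none" stroke="#ff00ff"/>
</svg>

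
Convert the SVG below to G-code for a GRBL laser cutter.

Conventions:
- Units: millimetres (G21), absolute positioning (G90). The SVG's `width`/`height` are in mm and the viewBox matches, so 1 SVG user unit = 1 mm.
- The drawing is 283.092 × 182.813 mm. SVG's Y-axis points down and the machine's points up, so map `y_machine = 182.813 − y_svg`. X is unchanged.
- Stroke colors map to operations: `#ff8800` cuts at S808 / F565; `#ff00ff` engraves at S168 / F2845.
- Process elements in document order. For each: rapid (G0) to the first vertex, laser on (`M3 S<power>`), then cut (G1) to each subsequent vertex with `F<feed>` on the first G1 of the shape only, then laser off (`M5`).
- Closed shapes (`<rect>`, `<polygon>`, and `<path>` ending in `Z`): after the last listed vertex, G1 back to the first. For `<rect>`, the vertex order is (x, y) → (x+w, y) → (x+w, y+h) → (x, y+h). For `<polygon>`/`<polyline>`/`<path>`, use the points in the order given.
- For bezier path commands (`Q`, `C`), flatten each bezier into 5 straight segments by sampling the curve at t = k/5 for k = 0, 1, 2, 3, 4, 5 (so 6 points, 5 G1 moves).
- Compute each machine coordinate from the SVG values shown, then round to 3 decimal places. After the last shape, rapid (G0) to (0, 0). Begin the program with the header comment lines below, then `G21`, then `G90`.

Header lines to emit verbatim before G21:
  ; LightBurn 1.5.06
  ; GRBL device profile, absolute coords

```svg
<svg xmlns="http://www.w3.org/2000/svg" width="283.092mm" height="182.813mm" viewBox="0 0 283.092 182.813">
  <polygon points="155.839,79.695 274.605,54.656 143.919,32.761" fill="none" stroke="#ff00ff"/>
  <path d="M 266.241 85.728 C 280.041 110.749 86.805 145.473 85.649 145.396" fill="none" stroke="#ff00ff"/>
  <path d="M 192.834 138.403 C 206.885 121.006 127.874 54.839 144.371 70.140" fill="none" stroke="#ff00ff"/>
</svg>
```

Since the viewBox matches the mm dimensions, user units are millimetres directly. The only transform is the Y-flip y_m = 182.813 − y_svg.

Shape 1 is a closed polygon drawn with `<polygon>`. Its stroke #ff00ff means engrave at S168, F2845. After flipping Y the toolpath is (155.839,103.118) → (274.605,128.157) → (143.919,150.052) → (155.839,103.118), returning to the start.

Shape 2 is a cubic bezier drawn with `<path>`. Its stroke #ff00ff means engrave at S168, F2845. After flipping Y the toolpath is (266.241,97.085) → (252.870,81.264) → (208.967,65.251) → (153.691,51.181) → (106.199,41.191) → (85.649,37.417).

Shape 3 is a cubic bezier drawn with `<path>`. Its stroke #ff00ff means engrave at S168, F2845. After flipping Y the toolpath is (192.834,44.410) → (191.606,59.659) → (177.094,80.361) → (158.350,100.265) → (144.425,113.119) → (144.371,112.673).

; LightBurn 1.5.06
; GRBL device profile, absolute coords
G21
G90
G0 X155.839 Y103.118
M3 S168
G1 X274.605 Y128.157 F2845
G1 X143.919 Y150.052
G1 X155.839 Y103.118
M5
G0 X266.241 Y97.085
M3 S168
G1 X252.870 Y81.264 F2845
G1 X208.967 Y65.251
G1 X153.691 Y51.181
G1 X106.199 Y41.191
G1 X85.649 Y37.417
M5
G0 X192.834 Y44.410
M3 S168
G1 X191.606 Y59.659 F2845
G1 X177.094 Y80.361
G1 X158.350 Y100.265
G1 X144.425 Y113.119
G1 X144.371 Y112.673
M5
G0 X0.000 Y0.000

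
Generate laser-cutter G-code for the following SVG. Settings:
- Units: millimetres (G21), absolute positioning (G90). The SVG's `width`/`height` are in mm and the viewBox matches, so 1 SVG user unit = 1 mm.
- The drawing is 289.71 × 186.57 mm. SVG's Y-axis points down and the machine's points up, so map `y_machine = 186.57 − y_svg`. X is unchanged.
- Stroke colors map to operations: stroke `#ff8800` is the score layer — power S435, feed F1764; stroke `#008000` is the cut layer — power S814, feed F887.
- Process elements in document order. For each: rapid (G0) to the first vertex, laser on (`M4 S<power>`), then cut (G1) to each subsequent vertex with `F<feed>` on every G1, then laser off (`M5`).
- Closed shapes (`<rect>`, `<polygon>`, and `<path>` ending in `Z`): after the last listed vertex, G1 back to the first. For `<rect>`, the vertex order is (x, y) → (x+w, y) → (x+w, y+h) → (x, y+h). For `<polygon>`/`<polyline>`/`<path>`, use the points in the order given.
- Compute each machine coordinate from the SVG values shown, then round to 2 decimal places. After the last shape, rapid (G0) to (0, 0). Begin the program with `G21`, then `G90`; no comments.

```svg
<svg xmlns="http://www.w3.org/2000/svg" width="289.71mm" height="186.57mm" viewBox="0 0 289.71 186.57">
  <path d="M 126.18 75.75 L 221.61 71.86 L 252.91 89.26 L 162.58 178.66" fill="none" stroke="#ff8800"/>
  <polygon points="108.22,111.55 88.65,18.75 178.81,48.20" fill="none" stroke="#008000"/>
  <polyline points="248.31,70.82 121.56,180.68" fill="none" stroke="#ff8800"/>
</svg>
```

G21
G90
G0 X126.18 Y110.82
M4 S435
G1 X221.61 Y114.71 F1764
G1 X252.91 Y97.31 F1764
G1 X162.58 Y7.91 F1764
M5
G0 X108.22 Y75.02
M4 S814
G1 X88.65 Y167.82 F887
G1 X178.81 Y138.37 F887
G1 X108.22 Y75.02 F887
M5
G0 X248.31 Y115.75
M4 S435
G1 X121.56 Y5.89 F1764
M5
G0 X0.00 Y0.00

Since the viewBox matches the mm dimensions, user units are millimetres directly. The only transform is the Y-flip y_m = 186.57 − y_svg.

Shape 1 is a open polyline drawn with `<path>`. Its stroke #ff8800 means score at S435, F1764. After flipping Y the toolpath is (126.18,110.82) → (221.61,114.71) → (252.91,97.31) → (162.58,7.91).

Shape 2 is a regular polygon drawn with `<polygon>`. Its stroke #008000 means cut at S814, F887. After flipping Y the toolpath is (108.22,75.02) → (88.65,167.82) → (178.81,138.37) → (108.22,75.02), returning to the start.

Shape 3 is a line segment drawn with `<polyline>`. Its stroke #ff8800 means score at S435, F1764. After flipping Y the toolpath is (248.31,115.75) → (121.56,5.89).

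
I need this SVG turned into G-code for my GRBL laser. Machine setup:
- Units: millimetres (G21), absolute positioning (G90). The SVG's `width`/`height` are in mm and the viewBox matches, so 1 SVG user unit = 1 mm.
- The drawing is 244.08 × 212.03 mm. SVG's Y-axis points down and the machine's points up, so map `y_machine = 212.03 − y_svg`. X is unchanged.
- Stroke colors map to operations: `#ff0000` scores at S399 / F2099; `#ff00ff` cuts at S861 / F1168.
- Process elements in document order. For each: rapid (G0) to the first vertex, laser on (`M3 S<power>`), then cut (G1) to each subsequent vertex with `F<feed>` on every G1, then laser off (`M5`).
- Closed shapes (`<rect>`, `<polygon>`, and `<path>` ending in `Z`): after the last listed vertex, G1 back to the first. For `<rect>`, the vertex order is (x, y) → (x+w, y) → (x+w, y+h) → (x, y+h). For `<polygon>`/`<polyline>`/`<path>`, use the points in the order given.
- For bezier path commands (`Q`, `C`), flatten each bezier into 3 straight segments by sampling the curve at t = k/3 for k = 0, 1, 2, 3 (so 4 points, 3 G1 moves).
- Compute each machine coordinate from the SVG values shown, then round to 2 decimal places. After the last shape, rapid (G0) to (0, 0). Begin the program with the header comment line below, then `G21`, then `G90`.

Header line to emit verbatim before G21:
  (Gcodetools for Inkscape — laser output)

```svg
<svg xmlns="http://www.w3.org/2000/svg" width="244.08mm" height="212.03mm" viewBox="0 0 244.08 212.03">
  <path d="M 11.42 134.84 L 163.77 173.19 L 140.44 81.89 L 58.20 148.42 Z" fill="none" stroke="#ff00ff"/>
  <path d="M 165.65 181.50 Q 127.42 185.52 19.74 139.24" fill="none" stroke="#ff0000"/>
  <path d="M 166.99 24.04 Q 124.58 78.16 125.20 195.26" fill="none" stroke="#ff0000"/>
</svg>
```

(Gcodetools for Inkscape — laser output)
G21
G90
G0 X11.42 Y77.19
M3 S861
G1 X163.77 Y38.84 F1168
G1 X140.44 Y130.14 F1168
G1 X58.20 Y63.61 F1168
G1 X11.42 Y77.19 F1168
M5
G0 X165.65 Y30.53
M3 S399
G1 X132.45 Y33.44 F2099
G1 X83.81 Y47.53 F2099
G1 X19.74 Y72.79 F2099
M5
G0 X166.99 Y187.99
M3 S399
G1 X143.50 Y144.91 F2099
G1 X129.57 Y87.84 F2099
G1 X125.20 Y16.77 F2099
M5
G0 X0.00 Y0.00

1 u = 1 mm; y_m = 212.03 − y.

[1] `<path>` closed polygon, #ff00ff→cut S861 F1168: (11.42,77.19) → (163.77,38.84) → (140.44,130.14) → (58.20,63.61) → (11.42,77.19) (closed)

[2] `<path>` quadratic bezier, #ff0000→score S399 F2099: (165.65,30.53) → (132.45,33.44) → (83.81,47.53) → (19.74,72.79)

[3] `<path>` quadratic bezier, #ff0000→score S399 F2099: (166.99,187.99) → (143.50,144.91) → (129.57,87.84) → (125.20,16.77)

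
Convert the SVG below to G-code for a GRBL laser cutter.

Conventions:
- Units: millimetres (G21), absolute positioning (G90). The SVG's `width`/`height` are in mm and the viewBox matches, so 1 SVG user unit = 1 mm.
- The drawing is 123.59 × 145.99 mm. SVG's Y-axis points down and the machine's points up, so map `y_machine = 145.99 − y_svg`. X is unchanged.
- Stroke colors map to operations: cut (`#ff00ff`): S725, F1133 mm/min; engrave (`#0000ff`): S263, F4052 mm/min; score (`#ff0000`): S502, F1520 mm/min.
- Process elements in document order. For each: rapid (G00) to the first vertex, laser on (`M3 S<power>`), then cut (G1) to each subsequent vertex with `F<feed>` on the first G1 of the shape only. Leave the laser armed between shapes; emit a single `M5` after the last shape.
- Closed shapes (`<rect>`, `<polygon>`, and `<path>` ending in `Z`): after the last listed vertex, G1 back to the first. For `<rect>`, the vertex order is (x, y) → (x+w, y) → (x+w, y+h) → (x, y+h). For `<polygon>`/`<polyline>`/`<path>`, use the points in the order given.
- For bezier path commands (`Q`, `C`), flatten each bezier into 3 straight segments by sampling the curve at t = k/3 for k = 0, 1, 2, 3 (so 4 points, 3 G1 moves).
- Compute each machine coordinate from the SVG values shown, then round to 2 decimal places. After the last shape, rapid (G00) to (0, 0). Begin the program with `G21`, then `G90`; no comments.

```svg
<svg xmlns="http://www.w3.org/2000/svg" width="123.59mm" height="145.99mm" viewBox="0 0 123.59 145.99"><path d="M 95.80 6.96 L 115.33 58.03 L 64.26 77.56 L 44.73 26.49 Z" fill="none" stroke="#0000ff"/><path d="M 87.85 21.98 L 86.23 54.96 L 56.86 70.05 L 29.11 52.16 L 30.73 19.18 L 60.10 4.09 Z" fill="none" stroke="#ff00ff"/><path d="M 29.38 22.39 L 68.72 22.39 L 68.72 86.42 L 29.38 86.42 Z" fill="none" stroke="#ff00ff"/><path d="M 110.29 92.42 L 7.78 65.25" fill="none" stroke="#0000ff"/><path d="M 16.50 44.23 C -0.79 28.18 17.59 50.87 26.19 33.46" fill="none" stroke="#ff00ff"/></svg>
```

G21
G90
G00 X95.80 Y139.03
M3 S263
G1 X115.33 Y87.96 F4052
G1 X64.26 Y68.43
G1 X44.73 Y119.50
G1 X95.80 Y139.03
G00 X87.85 Y124.01
M3 S725
G1 X86.23 Y91.03 F1133
G1 X56.86 Y75.94
G1 X29.11 Y93.83
G1 X30.73 Y126.81
G1 X60.10 Y141.90
G1 X87.85 Y124.01
G00 X29.38 Y123.60
M3 S725
G1 X68.72 Y123.60 F1133
G1 X68.72 Y59.57
G1 X29.38 Y59.57
G1 X29.38 Y123.60
G00 X110.29 Y53.57
M3 S263
G1 X7.78 Y80.74 F4052
G00 X16.50 Y101.76
M3 S725
G1 X9.42 Y107.82 F1133
G1 X16.01 Y105.57
G1 X26.19 Y112.53
M5
G00 X0.00 Y0.00

1 u = 1 mm; y_m = 145.99 − y.

[1] `<path>` regular polygon, #0000ff→engrave S263 F4052: (95.80,139.03) → (115.33,87.96) → (64.26,68.43) → (44.73,119.50) → (95.80,139.03) (closed)

[2] `<path>` regular polygon, #ff00ff→cut S725 F1133: (87.85,124.01) → (86.23,91.03) → (56.86,75.94) → (29.11,93.83) → (30.73,126.81) → (60.10,141.90) → (87.85,124.01) (closed)

[3] `<path>` rectangle, #ff00ff→cut S725 F1133: (29.38,123.60) → (68.72,123.60) → (68.72,59.57) → (29.38,59.57) → (29.38,123.60) (closed)

[4] `<path>` line segment, #0000ff→engrave S263 F4052: (110.29,53.57) → (7.78,80.74)

[5] `<path>` cubic bezier, #ff00ff→cut S725 F1133: (16.50,101.76) → (9.42,107.82) → (16.01,105.57) → (26.19,112.53)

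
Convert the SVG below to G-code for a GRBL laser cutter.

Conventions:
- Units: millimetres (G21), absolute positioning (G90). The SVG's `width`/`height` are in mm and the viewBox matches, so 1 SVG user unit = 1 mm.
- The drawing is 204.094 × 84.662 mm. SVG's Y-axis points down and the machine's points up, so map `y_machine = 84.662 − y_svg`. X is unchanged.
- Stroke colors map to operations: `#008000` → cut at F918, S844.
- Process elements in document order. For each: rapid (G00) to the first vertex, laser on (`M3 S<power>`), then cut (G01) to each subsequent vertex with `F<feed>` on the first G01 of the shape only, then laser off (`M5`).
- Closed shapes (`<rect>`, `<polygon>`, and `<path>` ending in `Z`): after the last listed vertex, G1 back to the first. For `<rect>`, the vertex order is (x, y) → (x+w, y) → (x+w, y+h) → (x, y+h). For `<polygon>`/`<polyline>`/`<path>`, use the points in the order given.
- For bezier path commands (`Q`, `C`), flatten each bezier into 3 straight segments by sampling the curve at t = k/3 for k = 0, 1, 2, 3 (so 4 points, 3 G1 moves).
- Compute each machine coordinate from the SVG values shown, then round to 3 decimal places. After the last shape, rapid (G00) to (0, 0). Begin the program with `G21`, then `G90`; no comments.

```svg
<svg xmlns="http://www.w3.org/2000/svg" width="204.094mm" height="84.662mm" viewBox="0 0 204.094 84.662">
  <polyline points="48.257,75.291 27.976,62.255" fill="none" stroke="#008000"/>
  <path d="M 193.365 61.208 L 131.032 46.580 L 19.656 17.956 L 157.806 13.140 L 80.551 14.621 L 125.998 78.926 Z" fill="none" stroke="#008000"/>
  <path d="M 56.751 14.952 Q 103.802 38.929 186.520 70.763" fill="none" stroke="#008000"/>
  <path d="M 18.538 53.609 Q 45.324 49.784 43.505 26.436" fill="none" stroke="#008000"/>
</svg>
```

Since the viewBox matches the mm dimensions, user units are millimetres directly. The only transform is the Y-flip y_m = 84.662 − y_svg.

Shape 1 is a line segment drawn with `<polyline>`. Its stroke #008000 means cut at S844, F918. After flipping Y the toolpath is (48.257,9.371) → (27.976,22.407).

Shape 2 is a closed polygon drawn with `<path>`. Its stroke #008000 means cut at S844, F918. After flipping Y the toolpath is (193.365,23.454) → (131.032,38.082) → (19.656,66.706) → (157.806,71.522) → (80.551,70.041) → (125.998,5.736) → (193.365,23.454), returning to the start.

Shape 3 is a quadratic bezier drawn with `<path>`. Its stroke #008000 means cut at S844, F918. After flipping Y the toolpath is (56.751,69.710) → (92.081,52.852) → (135.338,34.249) → (186.520,13.899).

Shape 4 is a quadratic bezier drawn with `<path>`. Its stroke #008000 means cut at S844, F918. After flipping Y the toolpath is (18.538,31.053) → (33.217,35.772) → (41.539,44.830) → (43.505,58.226).

G21
G90
G00 X48.257 Y9.371
M3 S844
G01 X27.976 Y22.407 F918
M5
G00 X193.365 Y23.454
M3 S844
G01 X131.032 Y38.082 F918
G01 X19.656 Y66.706
G01 X157.806 Y71.522
G01 X80.551 Y70.041
G01 X125.998 Y5.736
G01 X193.365 Y23.454
M5
G00 X56.751 Y69.710
M3 S844
G01 X92.081 Y52.852 F918
G01 X135.338 Y34.249
G01 X186.520 Y13.899
M5
G00 X18.538 Y31.053
M3 S844
G01 X33.217 Y35.772 F918
G01 X41.539 Y44.830
G01 X43.505 Y58.226
M5
G00 X0.000 Y0.000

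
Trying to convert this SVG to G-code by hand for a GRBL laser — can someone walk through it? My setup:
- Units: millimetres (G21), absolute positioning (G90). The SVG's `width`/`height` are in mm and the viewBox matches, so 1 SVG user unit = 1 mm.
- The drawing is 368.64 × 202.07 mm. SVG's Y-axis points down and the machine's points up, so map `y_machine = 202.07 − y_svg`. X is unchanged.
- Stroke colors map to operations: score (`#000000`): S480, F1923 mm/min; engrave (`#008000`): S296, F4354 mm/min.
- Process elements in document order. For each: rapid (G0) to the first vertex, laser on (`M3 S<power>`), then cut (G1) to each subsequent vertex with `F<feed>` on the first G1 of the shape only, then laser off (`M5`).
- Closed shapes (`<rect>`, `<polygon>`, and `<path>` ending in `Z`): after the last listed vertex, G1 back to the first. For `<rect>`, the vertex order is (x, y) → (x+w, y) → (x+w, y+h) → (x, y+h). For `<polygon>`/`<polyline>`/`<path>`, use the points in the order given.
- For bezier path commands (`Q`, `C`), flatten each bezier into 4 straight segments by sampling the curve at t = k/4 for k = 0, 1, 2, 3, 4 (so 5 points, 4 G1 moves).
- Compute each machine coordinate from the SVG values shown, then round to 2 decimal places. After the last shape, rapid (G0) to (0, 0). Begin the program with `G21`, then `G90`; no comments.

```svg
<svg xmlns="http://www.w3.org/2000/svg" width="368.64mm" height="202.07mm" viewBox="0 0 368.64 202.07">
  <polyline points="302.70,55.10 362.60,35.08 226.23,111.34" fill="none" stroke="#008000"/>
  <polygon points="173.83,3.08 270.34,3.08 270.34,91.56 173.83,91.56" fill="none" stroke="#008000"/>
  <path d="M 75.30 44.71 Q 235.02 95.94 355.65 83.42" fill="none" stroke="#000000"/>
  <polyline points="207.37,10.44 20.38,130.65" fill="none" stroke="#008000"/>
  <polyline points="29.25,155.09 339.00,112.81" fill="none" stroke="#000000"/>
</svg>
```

Since the viewBox matches the mm dimensions, user units are millimetres directly. The only transform is the Y-flip y_m = 202.07 − y_svg.

Shape 1 is a open polyline drawn with `<polyline>`. Its stroke #008000 means engrave at S296, F4354. After flipping Y the toolpath is (302.70,146.97) → (362.60,166.99) → (226.23,90.73).

Shape 2 is a rectangle drawn with `<polygon>`. Its stroke #008000 means engrave at S296, F4354. After flipping Y the toolpath is (173.83,198.99) → (270.34,198.99) → (270.34,110.51) → (173.83,110.51) → (173.83,198.99), returning to the start.

Shape 3 is a quadratic bezier drawn with `<path>`. Its stroke #000000 means score at S480, F1923. After flipping Y the toolpath is (75.30,157.36) → (152.72,135.73) → (225.25,122.07) → (292.89,116.37) → (355.65,118.65).

Shape 4 is a line segment drawn with `<polyline>`. Its stroke #008000 means engrave at S296, F4354. After flipping Y the toolpath is (207.37,191.63) → (20.38,71.42).

Shape 5 is a line segment drawn with `<polyline>`. Its stroke #000000 means score at S480, F1923. After flipping Y the toolpath is (29.25,46.98) → (339.00,89.26).

G21
G90
G0 X302.70 Y146.97
M3 S296
G1 X362.60 Y166.99 F4354
G1 X226.23 Y90.73
M5
G0 X173.83 Y198.99
M3 S296
G1 X270.34 Y198.99 F4354
G1 X270.34 Y110.51
G1 X173.83 Y110.51
G1 X173.83 Y198.99
M5
G0 X75.30 Y157.36
M3 S480
G1 X152.72 Y135.73 F1923
G1 X225.25 Y122.07
G1 X292.89 Y116.37
G1 X355.65 Y118.65
M5
G0 X207.37 Y191.63
M3 S296
G1 X20.38 Y71.42 F4354
M5
G0 X29.25 Y46.98
M3 S480
G1 X339.00 Y89.26 F1923
M5
G0 X0.00 Y0.00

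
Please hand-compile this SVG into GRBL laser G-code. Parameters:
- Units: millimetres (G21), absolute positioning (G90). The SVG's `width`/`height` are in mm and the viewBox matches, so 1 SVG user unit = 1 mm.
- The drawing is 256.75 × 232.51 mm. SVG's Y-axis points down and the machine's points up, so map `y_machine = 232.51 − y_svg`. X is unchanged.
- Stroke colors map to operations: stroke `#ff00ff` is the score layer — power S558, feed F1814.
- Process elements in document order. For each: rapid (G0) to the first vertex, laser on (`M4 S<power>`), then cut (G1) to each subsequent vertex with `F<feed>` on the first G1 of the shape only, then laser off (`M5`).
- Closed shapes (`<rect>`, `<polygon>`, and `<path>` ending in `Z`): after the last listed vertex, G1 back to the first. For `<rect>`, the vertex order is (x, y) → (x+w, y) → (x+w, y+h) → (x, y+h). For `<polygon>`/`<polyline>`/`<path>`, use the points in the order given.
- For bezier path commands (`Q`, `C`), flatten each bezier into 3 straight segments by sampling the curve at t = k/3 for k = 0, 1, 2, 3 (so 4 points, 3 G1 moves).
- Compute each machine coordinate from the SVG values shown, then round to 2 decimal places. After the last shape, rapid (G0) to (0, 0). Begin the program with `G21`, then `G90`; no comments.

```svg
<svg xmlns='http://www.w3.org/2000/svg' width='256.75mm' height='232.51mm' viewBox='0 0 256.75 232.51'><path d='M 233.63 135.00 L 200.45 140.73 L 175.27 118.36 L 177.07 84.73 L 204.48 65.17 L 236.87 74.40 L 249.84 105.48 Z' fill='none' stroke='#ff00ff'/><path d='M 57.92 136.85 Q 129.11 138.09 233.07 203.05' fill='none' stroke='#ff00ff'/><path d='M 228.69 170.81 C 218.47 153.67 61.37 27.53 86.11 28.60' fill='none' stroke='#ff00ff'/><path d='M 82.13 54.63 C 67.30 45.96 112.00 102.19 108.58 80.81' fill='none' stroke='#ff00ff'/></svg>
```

G21
G90
G0 X233.63 Y97.51
M4 S558
G1 X200.45 Y91.78 F1814
G1 X175.27 Y114.15
G1 X177.07 Y147.78
G1 X204.48 Y167.34
G1 X236.87 Y158.11
G1 X249.84 Y127.03
G1 X233.63 Y97.51
M5
G0 X57.92 Y95.66
M4 S558
G1 X109.02 Y87.75 F1814
G1 X167.40 Y65.69
G1 X233.07 Y29.46
M5
G0 X228.69 Y61.70
M4 S558
G1 X181.68 Y106.42 F1814
G1 X109.81 Y171.33
G1 X86.11 Y203.91
M5
G0 X82.13 Y177.88
M4 S558
G1 X83.16 Y170.19 F1814
G1 X99.95 Y150.91
G1 X108.58 Y151.70
M5
G0 X0.00 Y0.00

1 u = 1 mm; y_m = 232.51 − y.

[1] `<path>` regular polygon, #ff00ff→score S558 F1814: (233.63,97.51) → (200.45,91.78) → (175.27,114.15) → (177.07,147.78) → (204.48,167.34) → (236.87,158.11) → (249.84,127.03) → (233.63,97.51) (closed)

[2] `<path>` quadratic bezier, #ff00ff→score S558 F1814: (57.92,95.66) → (109.02,87.75) → (167.40,65.69) → (233.07,29.46)

[3] `<path>` cubic bezier, #ff00ff→score S558 F1814: (228.69,61.70) → (181.68,106.42) → (109.81,171.33) → (86.11,203.91)

[4] `<path>` cubic bezier, #ff00ff→score S558 F1814: (82.13,177.88) → (83.16,170.19) → (99.95,150.91) → (108.58,151.70)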